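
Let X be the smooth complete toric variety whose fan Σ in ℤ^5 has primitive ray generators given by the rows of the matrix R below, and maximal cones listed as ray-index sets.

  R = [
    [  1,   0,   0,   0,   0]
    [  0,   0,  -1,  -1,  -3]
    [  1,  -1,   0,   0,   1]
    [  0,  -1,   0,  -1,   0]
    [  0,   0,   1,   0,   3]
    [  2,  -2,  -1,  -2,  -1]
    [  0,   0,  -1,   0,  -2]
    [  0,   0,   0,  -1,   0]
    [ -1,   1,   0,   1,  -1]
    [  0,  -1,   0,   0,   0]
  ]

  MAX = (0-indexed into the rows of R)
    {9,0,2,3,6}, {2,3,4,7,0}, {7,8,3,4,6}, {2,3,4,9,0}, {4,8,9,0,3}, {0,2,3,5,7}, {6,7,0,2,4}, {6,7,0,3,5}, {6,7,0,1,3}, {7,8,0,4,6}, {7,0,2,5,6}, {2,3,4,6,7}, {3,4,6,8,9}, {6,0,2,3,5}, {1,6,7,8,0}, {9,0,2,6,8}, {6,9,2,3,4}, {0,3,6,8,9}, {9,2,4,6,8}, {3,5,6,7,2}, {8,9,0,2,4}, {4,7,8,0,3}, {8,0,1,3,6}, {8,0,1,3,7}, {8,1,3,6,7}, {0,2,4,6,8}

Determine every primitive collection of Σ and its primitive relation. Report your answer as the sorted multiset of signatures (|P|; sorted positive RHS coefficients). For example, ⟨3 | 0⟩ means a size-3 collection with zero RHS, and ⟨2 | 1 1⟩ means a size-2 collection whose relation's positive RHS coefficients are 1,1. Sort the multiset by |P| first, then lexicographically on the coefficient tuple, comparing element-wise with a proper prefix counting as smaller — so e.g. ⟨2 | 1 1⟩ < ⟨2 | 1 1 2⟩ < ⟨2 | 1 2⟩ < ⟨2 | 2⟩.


Minimal non-faces — 14 found among 10 rays, 26 max cones:

  P={1,4}:  v_{1} + v_{4} = v_{7}  ⟹  sig = ⟨2 | 1⟩
  P={7,9}:  v_{7} + v_{9} = v_{3}  ⟹  sig = ⟨2 | 1⟩
  P={1,2}:  v_{1} + v_{2} = v_{0} + v_{3} + v_{6}  ⟹  sig = ⟨2 | 1 1 1⟩
  P={5,8}:  v_{5} + v_{8} = v_{0} + v_{3} + v_{6}  ⟹  sig = ⟨2 | 1 1 1⟩
  P={1,9}:  v_{1} + v_{9} = v_{0} + 2·v_{3} + v_{6} + v_{8}  ⟹  sig = ⟨2 | 1 1 1 2⟩
  P={5,9}:  v_{5} + v_{9} = v_{0} + v_{2} + 2·v_{3} + v_{6}  ⟹  sig = ⟨2 | 1 1 1 2⟩
  P={1,5}:  v_{1} + v_{5} = 2·v_{0} + 2·v_{3} + 2·v_{6} + v_{7}  ⟹  sig = ⟨2 | 1 2 2 2⟩
  P={4,5}:  v_{4} + v_{5} = 2·v_{2} + 2·v_{7}  ⟹  sig = ⟨2 | 2 2⟩
  P={2,7,8}:  v_{2} + v_{7} + v_{8} = 0  ⟹  sig = ⟨3 | 0⟩
  P={2,3,8}:  v_{2} + v_{3} + v_{8} = v_{9}  ⟹  sig = ⟨3 | 1⟩
  P={0,4,6,9}:  v_{0} + v_{4} + v_{6} + v_{9} = v_{2}  ⟹  sig = ⟨4 | 1⟩
  P={0,3,4,6}:  v_{0} + v_{3} + v_{4} + v_{6} = v_{2} + v_{7}  ⟹  sig = ⟨4 | 1 1⟩
  P={0,2,3,6,7}:  v_{0} + v_{2} + v_{3} + v_{6} + v_{7} = v_{5}  ⟹  sig = ⟨5 | 1⟩
  P={0,3,6,7,8}:  v_{0} + v_{3} + v_{6} + v_{7} + v_{8} = v_{1}  ⟹  sig = ⟨5 | 1⟩

so the primitive-relation signature multiset is
[⟨2 | 1⟩, ⟨2 | 1⟩, ⟨2 | 1 1 1⟩, ⟨2 | 1 1 1⟩, ⟨2 | 1 1 1 2⟩, ⟨2 | 1 1 1 2⟩, ⟨2 | 1 2 2 2⟩, ⟨2 | 2 2⟩, ⟨3 | 0⟩, ⟨3 | 1⟩, ⟨4 | 1⟩, ⟨4 | 1 1⟩, ⟨5 | 1⟩, ⟨5 | 1⟩]


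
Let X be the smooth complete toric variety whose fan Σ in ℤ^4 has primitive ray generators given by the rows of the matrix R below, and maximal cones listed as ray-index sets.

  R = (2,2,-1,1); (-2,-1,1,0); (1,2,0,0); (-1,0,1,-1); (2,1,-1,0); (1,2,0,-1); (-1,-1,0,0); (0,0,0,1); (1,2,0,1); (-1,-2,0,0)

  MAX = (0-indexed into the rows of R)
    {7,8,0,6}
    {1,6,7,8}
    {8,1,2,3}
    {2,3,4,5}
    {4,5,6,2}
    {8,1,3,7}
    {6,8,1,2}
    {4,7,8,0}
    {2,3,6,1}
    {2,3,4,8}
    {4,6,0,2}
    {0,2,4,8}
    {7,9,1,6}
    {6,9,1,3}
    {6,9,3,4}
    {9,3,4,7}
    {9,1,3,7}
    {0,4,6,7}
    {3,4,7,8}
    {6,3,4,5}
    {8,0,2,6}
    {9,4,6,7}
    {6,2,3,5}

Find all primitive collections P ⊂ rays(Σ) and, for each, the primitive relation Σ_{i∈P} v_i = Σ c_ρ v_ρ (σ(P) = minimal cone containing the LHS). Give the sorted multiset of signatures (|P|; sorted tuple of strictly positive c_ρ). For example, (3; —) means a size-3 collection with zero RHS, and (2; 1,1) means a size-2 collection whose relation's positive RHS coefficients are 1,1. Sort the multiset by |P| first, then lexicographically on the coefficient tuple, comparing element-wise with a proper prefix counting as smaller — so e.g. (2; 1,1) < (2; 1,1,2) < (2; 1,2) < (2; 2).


The 16 primitive collections of Σ (r=10, n=4):

  P = {1,4}:  v_{1} + v_{4} = 0  so sig = (2; —)
  P = {2,9}:  v_{2} + v_{9} = 0  so sig = (2; —)
  P = {0,3}:  v_{0} + v_{3} = v_{2}  so sig = (2; 1)
  P = {2,7}:  v_{2} + v_{7} = v_{8}  so sig = (2; 1)
  P = {5,7}:  v_{5} + v_{7} = v_{2}  so sig = (2; 1)
  P = {8,9}:  v_{8} + v_{9} = v_{7}  so sig = (2; 1)
  P = {0,1}:  v_{0} + v_{1} = v_{6} + v_{8}  so sig = (2; 1,1)
  P = {0,9}:  v_{0} + v_{9} = v_{4} + v_{6} + v_{7}  so sig = (2; 1,1,1)
  P = {1,5}:  v_{1} + v_{5} = v_{2} + v_{3} + v_{6}  so sig = (2; 1,1,1)
  P = {5,9}:  v_{5} + v_{9} = v_{3} + v_{4} + v_{6}  so sig = (2; 1,1,1)
  P = {0,5}:  v_{0} + v_{5} = 2·v_{2} + v_{4} + v_{6}  so sig = (2; 1,1,2)
  P = {5,8}:  v_{5} + v_{8} = 2·v_{2}  so sig = (2; 2)
  P = {3,6,7}:  v_{3} + v_{6} + v_{7} = v_{1}  so sig = (3; 1)
  P = {4,6,8}:  v_{4} + v_{6} + v_{8} = v_{0}  so sig = (3; 1)
  P = {3,6,8}:  v_{3} + v_{6} + v_{8} = v_{1} + v_{2}  so sig = (3; 1,1)
  P = {2,3,4,6}:  v_{2} + v_{3} + v_{4} + v_{6} = v_{5}  so sig = (4; 1)

Sorted signature multiset PRS(X):
    (2; —)
    (2; —)
    (2; 1)
    (2; 1)
    (2; 1)
    (2; 1)
    (2; 1,1)
    (2; 1,1,1)
    (2; 1,1,1)
    (2; 1,1,1)
    (2; 1,1,2)
    (2; 2)
    (3; 1)
    (3; 1)
    (3; 1,1)
    (4; 1)


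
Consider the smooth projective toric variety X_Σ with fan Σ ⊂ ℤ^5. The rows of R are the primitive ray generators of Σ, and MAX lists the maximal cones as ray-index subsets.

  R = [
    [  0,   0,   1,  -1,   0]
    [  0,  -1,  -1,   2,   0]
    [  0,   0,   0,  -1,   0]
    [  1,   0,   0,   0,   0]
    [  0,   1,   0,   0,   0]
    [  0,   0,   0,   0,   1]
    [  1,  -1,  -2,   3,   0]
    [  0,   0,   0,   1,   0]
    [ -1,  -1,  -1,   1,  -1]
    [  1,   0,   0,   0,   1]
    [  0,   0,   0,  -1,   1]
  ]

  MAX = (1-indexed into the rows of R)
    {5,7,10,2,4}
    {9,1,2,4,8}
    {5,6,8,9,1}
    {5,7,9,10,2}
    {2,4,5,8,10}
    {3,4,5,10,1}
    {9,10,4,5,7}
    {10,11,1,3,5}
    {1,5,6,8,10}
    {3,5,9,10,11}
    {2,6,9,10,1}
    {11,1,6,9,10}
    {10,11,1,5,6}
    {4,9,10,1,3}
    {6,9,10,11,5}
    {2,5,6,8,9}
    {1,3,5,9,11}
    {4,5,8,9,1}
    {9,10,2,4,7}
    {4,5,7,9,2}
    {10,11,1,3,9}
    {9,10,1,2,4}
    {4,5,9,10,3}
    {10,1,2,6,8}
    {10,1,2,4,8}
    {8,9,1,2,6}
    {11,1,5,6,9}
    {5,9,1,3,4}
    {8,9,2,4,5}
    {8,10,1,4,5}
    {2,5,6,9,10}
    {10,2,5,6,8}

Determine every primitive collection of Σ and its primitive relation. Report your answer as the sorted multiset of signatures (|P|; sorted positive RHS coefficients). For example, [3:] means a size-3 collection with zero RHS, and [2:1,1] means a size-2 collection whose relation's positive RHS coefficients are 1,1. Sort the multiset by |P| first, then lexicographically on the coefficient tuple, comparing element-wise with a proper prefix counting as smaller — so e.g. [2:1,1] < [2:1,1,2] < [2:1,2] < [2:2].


Σ has 16 primitive collections:

  P = {3,8}:  v_{3} + v_{8} = 0  →  sig = [2:]
  P = {3,6}:  v_{3} + v_{6} = v_{11}  →  sig = [2:1]
  P = {4,6}:  v_{4} + v_{6} = v_{10}  →  sig = [2:1]
  P = {8,11}:  v_{8} + v_{11} = v_{6}  →  sig = [2:1]
  P = {1,7}:  v_{1} + v_{7} = v_{2} + v_{4}  →  sig = [2:1,1]
  P = {2,3}:  v_{2} + v_{3} = v_{9} + v_{10}  →  sig = [2:1,1]
  P = {4,11}:  v_{4} + v_{11} = v_{3} + v_{10}  →  sig = [2:1,1]
  P = {2,11}:  v_{2} + v_{11} = v_{6} + v_{9} + v_{10}  →  sig = [2:1,1,1]
  P = {6,7}:  v_{6} + v_{7} = v_{2} + v_{5} + v_{9} + 2·v_{10}  →  sig = [2:1,1,1,2]
  P = {7,8}:  v_{7} + v_{8} = 2·v_{2} + v_{4} + v_{5}  →  sig = [2:1,1,2]
  P = {3,7}:  v_{3} + v_{7} = v_{4} + v_{5} + 2·v_{9} + 2·v_{10}  →  sig = [2:1,1,2,2]
  P = {7,11}:  v_{7} + v_{11} = v_{5} + 2·v_{9} + 3·v_{10}  →  sig = [2:1,2,3]
  P = {1,2,5}:  v_{1} + v_{2} + v_{5} = v_{8}  →  sig = [3:1]
  P = {8,9,10}:  v_{8} + v_{9} + v_{10} = v_{2}  →  sig = [3:1]
  P = {1,5,9,10}:  v_{1} + v_{5} + v_{9} + v_{10} = 0  →  sig = [4:]
  P = {2,4,5,9,10}:  v_{2} + v_{4} + v_{5} + v_{9} + v_{10} = v_{7}  →  sig = [5:1]

so the primitive-relation signature multiset is
    [2:]
    [2:1]
    [2:1]
    [2:1]
    [2:1,1]
    [2:1,1]
    [2:1,1]
    [2:1,1,1]
    [2:1,1,1,2]
    [2:1,1,2]
    [2:1,1,2,2]
    [2:1,2,3]
    [3:1]
    [3:1]
    [4:]
    [5:1]


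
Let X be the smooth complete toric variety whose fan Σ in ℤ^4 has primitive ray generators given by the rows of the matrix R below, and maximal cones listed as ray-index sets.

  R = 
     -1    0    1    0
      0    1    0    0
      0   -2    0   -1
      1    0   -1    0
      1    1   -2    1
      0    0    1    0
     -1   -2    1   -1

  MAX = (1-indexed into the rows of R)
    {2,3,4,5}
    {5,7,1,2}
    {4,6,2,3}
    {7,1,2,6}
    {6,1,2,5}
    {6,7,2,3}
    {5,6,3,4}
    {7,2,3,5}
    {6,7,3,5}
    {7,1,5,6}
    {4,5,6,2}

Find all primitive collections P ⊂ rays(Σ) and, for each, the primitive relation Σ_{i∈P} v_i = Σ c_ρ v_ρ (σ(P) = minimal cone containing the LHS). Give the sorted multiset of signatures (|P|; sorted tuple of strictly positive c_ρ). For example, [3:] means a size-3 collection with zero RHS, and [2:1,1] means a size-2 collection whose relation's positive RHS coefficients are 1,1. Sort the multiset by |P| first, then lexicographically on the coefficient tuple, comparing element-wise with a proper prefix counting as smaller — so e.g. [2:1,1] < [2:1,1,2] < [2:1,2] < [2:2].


Minimal non-faces — 5 found among 7 rays, 11 max cones:

  P={1,4}:  v_{1} + v_{4} = 0  ⟹  sig = [2:]
  P={1,3}:  v_{1} + v_{3} = v_{7}  ⟹  sig = [2:1]
  P={4,7}:  v_{4} + v_{7} = v_{3}  ⟹  sig = [2:1]
  P={2,5,6,7}:  v_{2} + v_{5} + v_{6} + v_{7} = 0  ⟹  sig = [4:]
  P={2,3,5,6}:  v_{2} + v_{3} + v_{5} + v_{6} = v_{4}  ⟹  sig = [4:1]

so the primitive-relation signature multiset is
    [2:]
    [2:1]
    [2:1]
    [4:]
    [4:1]


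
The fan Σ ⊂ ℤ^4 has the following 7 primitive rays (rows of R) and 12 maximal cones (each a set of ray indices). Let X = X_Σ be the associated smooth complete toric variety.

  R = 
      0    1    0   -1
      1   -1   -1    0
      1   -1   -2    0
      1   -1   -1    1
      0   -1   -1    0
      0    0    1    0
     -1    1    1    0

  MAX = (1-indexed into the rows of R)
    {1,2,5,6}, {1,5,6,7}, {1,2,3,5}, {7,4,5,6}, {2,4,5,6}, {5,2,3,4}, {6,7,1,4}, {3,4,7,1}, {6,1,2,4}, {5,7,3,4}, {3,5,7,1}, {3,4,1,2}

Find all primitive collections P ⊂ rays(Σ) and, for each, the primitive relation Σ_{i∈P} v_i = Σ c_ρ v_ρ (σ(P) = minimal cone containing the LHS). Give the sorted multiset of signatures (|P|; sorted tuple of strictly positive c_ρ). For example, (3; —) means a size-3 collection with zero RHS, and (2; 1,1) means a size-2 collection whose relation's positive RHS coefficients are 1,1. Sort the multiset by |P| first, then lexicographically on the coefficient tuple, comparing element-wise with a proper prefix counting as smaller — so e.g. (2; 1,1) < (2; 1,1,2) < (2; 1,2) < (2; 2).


Primitive collections (3):

  P={2,7}:  v_{2} + v_{7} = 0  so sig = (2; —)
  P={3,6}:  v_{3} + v_{6} = v_{2}  so sig = (2; 1)
  P={1,4,5}:  v_{1} + v_{4} + v_{5} = v_{3}  so sig = (3; 1)

so the primitive-relation signature multiset is
    |P|=2: 2 collections, coeffs (), (1)
    |P|=3: 1 collection, coeffs (1)


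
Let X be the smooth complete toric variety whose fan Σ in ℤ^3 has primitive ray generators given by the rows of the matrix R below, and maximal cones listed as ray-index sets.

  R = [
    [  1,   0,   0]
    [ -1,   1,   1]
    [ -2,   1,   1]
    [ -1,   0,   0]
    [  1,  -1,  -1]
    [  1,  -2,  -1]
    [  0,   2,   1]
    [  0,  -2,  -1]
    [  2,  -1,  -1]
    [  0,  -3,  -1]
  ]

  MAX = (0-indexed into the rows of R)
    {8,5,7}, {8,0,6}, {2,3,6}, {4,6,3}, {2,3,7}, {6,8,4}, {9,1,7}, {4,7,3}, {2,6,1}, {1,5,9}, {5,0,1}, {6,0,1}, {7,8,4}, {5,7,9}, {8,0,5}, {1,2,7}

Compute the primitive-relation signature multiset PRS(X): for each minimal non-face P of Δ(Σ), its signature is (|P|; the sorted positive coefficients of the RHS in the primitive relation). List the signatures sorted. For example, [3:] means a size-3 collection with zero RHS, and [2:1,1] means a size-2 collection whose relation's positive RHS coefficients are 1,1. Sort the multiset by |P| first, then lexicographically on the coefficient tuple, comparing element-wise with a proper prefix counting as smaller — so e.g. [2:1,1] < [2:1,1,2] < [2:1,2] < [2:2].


The 22 primitive collections of Σ (r=10, n=3):

  {0,3}:  v_{0} + v_{3} = 0  ⟹  sig = [2:]
  {1,4}:  v_{1} + v_{4} = 0  ⟹  sig = [2:]
  {2,8}:  v_{2} + v_{8} = 0  ⟹  sig = [2:]
  {6,7}:  v_{6} + v_{7} = 0  ⟹  sig = [2:]
  {0,2}:  v_{0} + v_{2} = v_{1}  ⟹  sig = [2:1]
  {0,4}:  v_{0} + v_{4} = v_{8}  ⟹  sig = [2:1]
  {0,7}:  v_{0} + v_{7} = v_{5}  ⟹  sig = [2:1]
  {1,3}:  v_{1} + v_{3} = v_{2}  ⟹  sig = [2:1]
  {1,8}:  v_{1} + v_{8} = v_{0}  ⟹  sig = [2:1]
  {2,4}:  v_{2} + v_{4} = v_{3}  ⟹  sig = [2:1]
  {3,5}:  v_{3} + v_{5} = v_{7}  ⟹  sig = [2:1]
  {3,8}:  v_{3} + v_{8} = v_{4}  ⟹  sig = [2:1]
  {5,6}:  v_{5} + v_{6} = v_{0}  ⟹  sig = [2:1]
  {2,5}:  v_{2} + v_{5} = v_{1} + v_{7}  ⟹  sig = [2:1,1]
  {4,5}:  v_{4} + v_{5} = v_{7} + v_{8}  ⟹  sig = [2:1,1]
  {4,9}:  v_{4} + v_{9} = v_{5} + v_{7}  ⟹  sig = [2:1,1]
  {6,9}:  v_{6} + v_{9} = v_{1} + v_{5}  ⟹  sig = [2:1,1]
  {0,9}:  v_{0} + v_{9} = v_{1} + 2·v_{5}  ⟹  sig = [2:1,2]
  {3,9}:  v_{3} + v_{9} = v_{1} + 2·v_{7}  ⟹  sig = [2:1,2]
  {8,9}:  v_{8} + v_{9} = 2·v_{5}  ⟹  sig = [2:2]
  {2,9}:  v_{2} + v_{9} = 2·v_{1} + 2·v_{7}  ⟹  sig = [2:2,2]
  {1,5,7}:  v_{1} + v_{5} + v_{7} = v_{9}  ⟹  sig = [3:1]

so the primitive-relation signature multiset is
[[2:], [2:], [2:], [2:], [2:1], [2:1], [2:1], [2:1], [2:1], [2:1], [2:1], [2:1], [2:1], [2:1,1], [2:1,1], [2:1,1], [2:1,1], [2:1,2], [2:1,2], [2:2], [2:2,2], [3:1]]


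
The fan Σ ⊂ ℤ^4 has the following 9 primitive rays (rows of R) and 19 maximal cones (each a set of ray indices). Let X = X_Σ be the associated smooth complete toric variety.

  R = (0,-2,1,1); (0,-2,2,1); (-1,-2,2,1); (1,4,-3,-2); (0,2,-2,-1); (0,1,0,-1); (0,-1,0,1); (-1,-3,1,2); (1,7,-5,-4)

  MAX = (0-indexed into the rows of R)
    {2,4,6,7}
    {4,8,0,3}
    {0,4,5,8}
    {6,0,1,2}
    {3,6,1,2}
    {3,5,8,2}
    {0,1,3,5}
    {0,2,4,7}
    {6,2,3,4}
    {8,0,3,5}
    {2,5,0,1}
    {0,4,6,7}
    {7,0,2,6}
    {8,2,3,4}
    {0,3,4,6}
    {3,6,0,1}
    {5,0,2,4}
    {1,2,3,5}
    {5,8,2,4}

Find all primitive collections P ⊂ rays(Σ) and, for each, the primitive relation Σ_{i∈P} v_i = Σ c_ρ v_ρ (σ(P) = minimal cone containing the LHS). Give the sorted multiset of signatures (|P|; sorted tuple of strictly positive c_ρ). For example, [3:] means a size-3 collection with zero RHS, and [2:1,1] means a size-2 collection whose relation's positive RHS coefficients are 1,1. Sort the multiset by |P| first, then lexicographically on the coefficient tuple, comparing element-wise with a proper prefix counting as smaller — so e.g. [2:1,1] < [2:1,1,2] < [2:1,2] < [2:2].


Δ(Σ) — 9 vertices, 12 min non-faces:

  P = {1,4}:  v_{1} + v_{4} = 0  so sig = [2:]
  P = {5,6}:  v_{5} + v_{6} = 0  so sig = [2:]
  P = {1,8}:  v_{1} + v_{8} = v_{3} + v_{5}  so sig = [2:1,1]
  P = {3,7}:  v_{3} + v_{7} = v_{4} + v_{6}  so sig = [2:1,1]
  P = {6,8}:  v_{6} + v_{8} = v_{3} + v_{4}  so sig = [2:1,1]
  P = {1,7}:  v_{1} + v_{7} = v_{0} + v_{2} + v_{6}  so sig = [2:1,1,1]
  P = {5,7}:  v_{5} + v_{7} = v_{0} + v_{2} + v_{4}  so sig = [2:1,1,1]
  P = {7,8}:  v_{7} + v_{8} = 2·v_{4}  so sig = [2:2]
  P = {0,2,3}:  v_{0} + v_{2} + v_{3} = 0  so sig = [3:]
  P = {3,4,5}:  v_{3} + v_{4} + v_{5} = v_{8}  so sig = [3:1]
  P = {0,2,8}:  v_{0} + v_{2} + v_{8} = v_{4} + v_{5}  so sig = [3:1,1]
  P = {0,2,4,6}:  v_{0} + v_{2} + v_{4} + v_{6} = v_{7}  so sig = [4:1]

Sorted signature multiset PRS(X):
    |P|=2: 8 collections, coeffs (), (), (1,1), (1,1), (1,1), (1,1,1), (1,1,1), (2)
    |P|=3: 3 collections, coeffs (), (1), (1,1)
    |P|=4: 1 collection, coeffs (1)


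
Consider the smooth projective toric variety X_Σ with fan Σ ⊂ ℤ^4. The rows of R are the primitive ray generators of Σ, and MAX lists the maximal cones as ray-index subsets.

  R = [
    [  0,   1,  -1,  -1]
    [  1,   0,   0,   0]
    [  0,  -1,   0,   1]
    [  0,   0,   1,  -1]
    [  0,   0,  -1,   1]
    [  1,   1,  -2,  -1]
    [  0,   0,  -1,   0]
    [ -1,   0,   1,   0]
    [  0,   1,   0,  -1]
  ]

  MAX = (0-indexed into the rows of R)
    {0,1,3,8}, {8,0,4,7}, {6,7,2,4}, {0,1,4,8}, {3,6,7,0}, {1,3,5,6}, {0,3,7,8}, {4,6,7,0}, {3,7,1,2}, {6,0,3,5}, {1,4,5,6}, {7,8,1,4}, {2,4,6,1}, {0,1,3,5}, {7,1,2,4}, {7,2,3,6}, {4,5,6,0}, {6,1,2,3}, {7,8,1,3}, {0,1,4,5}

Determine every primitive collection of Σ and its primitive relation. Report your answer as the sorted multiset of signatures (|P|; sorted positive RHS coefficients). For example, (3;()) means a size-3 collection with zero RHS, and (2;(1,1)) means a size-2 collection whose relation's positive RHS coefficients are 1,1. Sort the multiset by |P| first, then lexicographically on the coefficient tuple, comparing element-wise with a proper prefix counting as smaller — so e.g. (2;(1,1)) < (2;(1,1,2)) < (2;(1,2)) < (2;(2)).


10 collections generate NE(X_Σ); each relation:

  • {2,8}:  v_{2} + v_{8} = 0  so sig = (2;())
  • {3,4}:  v_{3} + v_{4} = 0  so sig = (2;())
  • {0,2}:  v_{0} + v_{2} = v_{6}  so sig = (2;(1))
  • {5,7}:  v_{5} + v_{7} = v_{0}  so sig = (2;(1))
  • {6,8}:  v_{6} + v_{8} = v_{0}  so sig = (2;(1))
  • {2,5}:  v_{2} + v_{5} = v_{1} + 2·v_{6}  so sig = (2;(1,2))
  • {5,8}:  v_{5} + v_{8} = 2·v_{0} + v_{1}  so sig = (2;(1,2))
  • {1,6,7}:  v_{1} + v_{6} + v_{7} = 0  so sig = (3;())
  • {0,1,6}:  v_{0} + v_{1} + v_{6} = v_{5}  so sig = (3;(1))
  • {0,1,7}:  v_{0} + v_{1} + v_{7} = v_{8}  so sig = (3;(1))

Signatures (|P|; sorted positive RHS coefficients), sorted:
    |P|=2: 7 collections, coeffs (), (), (1), (1), (1), (1,2), (1,2)
    |P|=3: 3 collections, coeffs (), (1), (1)


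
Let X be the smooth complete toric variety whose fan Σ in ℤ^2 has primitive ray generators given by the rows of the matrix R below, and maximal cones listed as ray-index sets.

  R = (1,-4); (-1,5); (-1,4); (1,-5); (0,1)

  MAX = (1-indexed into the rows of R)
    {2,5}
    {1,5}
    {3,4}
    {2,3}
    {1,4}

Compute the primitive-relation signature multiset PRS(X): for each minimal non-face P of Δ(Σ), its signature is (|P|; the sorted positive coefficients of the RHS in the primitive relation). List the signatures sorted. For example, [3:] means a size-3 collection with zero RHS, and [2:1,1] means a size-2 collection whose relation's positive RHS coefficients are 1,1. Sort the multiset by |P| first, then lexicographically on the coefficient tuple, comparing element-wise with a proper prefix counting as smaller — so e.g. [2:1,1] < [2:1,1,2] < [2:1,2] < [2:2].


5 minimal non-faces of Δ(Σ) (on 5 rays):

  P = {1,3}:  v_{1} + v_{3} = 0  →  sig = [2:]
  P = {2,4}:  v_{2} + v_{4} = 0  →  sig = [2:]
  P = {1,2}:  v_{1} + v_{2} = v_{5}  →  sig = [2:1]
  P = {3,5}:  v_{3} + v_{5} = v_{2}  →  sig = [2:1]
  P = {4,5}:  v_{4} + v_{5} = v_{1}  →  sig = [2:1]

Signatures (|P|; sorted positive RHS coefficients), sorted:
{ [2:] ×2,  [2:1] ×3 }


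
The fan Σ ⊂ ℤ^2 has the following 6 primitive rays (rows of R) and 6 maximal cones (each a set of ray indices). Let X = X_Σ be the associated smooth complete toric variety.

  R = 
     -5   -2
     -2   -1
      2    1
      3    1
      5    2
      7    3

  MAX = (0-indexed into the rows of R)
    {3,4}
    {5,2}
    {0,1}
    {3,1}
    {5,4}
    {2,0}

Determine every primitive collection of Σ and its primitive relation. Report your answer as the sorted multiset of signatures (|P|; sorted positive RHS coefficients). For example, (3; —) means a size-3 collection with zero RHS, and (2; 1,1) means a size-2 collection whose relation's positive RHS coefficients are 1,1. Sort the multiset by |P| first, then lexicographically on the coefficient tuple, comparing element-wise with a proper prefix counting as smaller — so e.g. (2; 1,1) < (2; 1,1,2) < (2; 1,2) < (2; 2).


9 collections generate NE(X_Σ); each relation:

  P={0,4}:  v_{0} + v_{4} = 0 ; sig = (2; —)
  P={1,2}:  v_{1} + v_{2} = 0 ; sig = (2; —)
  P={0,3}:  v_{0} + v_{3} = v_{1} ; sig = (2; 1)
  P={0,5}:  v_{0} + v_{5} = v_{2} ; sig = (2; 1)
  P={1,4}:  v_{1} + v_{4} = v_{3} ; sig = (2; 1)
  P={1,5}:  v_{1} + v_{5} = v_{4} ; sig = (2; 1)
  P={2,3}:  v_{2} + v_{3} = v_{4} ; sig = (2; 1)
  P={2,4}:  v_{2} + v_{4} = v_{5} ; sig = (2; 1)
  P={3,5}:  v_{3} + v_{5} = 2·v_{4} ; sig = (2; 2)

so the primitive-relation signature multiset is
    (2; —)
    (2; —)
    (2; 1)
    (2; 1)
    (2; 1)
    (2; 1)
    (2; 1)
    (2; 1)
    (2; 2)


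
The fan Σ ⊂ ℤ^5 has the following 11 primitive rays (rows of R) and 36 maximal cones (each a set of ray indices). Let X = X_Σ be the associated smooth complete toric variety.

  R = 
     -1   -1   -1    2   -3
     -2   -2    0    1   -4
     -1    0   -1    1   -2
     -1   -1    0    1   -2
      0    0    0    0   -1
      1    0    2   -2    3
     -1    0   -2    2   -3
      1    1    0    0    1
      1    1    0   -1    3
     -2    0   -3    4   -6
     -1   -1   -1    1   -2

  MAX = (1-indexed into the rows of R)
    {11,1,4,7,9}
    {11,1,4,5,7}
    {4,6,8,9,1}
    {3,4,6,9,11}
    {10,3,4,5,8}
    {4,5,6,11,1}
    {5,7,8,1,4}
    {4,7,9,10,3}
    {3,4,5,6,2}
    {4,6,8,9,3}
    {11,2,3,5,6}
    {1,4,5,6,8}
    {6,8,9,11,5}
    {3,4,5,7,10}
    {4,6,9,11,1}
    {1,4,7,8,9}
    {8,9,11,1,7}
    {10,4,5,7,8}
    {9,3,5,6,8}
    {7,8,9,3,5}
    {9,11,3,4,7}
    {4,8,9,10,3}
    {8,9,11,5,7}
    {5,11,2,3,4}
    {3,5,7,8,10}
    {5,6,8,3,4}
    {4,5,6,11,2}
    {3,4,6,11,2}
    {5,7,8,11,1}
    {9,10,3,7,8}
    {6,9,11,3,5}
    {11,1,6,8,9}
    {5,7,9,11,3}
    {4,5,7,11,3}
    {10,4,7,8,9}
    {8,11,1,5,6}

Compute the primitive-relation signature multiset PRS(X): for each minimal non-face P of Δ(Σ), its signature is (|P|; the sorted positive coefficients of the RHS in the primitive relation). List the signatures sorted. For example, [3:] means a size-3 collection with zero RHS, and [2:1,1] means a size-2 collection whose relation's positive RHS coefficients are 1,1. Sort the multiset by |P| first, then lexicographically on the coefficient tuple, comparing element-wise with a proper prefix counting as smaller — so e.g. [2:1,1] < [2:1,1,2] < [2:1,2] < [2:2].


Σ has 17 primitive collections:

  • {6,7}:  v_{6} + v_{7} = 0  →  sig = [2:]
  • {1,3}:  v_{1} + v_{3} = v_{4} + v_{7}  →  sig = [2:1,1]
  • {2,8}:  v_{2} + v_{8} = v_{4} + v_{5}  →  sig = [2:1,1]
  • {2,9}:  v_{2} + v_{9} = v_{3} + v_{6} + v_{11}  →  sig = [2:1,1,1]
  • {6,10}:  v_{6} + v_{10} = v_{3} + v_{4} + v_{8}  →  sig = [2:1,1,1]
  • {2,7}:  v_{2} + v_{7} = v_{3} + v_{4} + v_{5} + v_{11}  →  sig = [2:1,1,1,1]
  • {2,10}:  v_{2} + v_{10} = v_{3} + 2·v_{4} + v_{5} + v_{7}  →  sig = [2:1,1,1,2]
  • {1,2}:  v_{1} + v_{2} = 2·v_{4} + v_{5} + v_{11}  →  sig = [2:1,1,2]
  • {10,11}:  v_{10} + v_{11} = v_{4} + 2·v_{7}  →  sig = [2:1,2]
  • {1,10}:  v_{1} + v_{10} = 2·v_{4} + 2·v_{7} + v_{8}  →  sig = [2:1,2,2]
  • {4,5,9}:  v_{4} + v_{5} + v_{9} = 0  →  sig = [3:]
  • {3,8,11}:  v_{3} + v_{8} + v_{11} = v_{7}  →  sig = [3:1]
  • {4,8,11}:  v_{4} + v_{8} + v_{11} = v_{1}  →  sig = [3:1]
  • {1,5,9}:  v_{1} + v_{5} + v_{9} = v_{8} + v_{11}  →  sig = [3:1,1]
  • {5,9,10}:  v_{5} + v_{9} + v_{10} = v_{3} + v_{7} + v_{8}  →  sig = [3:1,1,1]
  • {3,4,7,8}:  v_{3} + v_{4} + v_{7} + v_{8} = v_{10}  →  sig = [4:1]
  • {3,4,5,6,11}:  v_{3} + v_{4} + v_{5} + v_{6} + v_{11} = v_{2}  →  sig = [5:1]

Sorted signature multiset PRS(X):
[[2:], [2:1,1], [2:1,1], [2:1,1,1], [2:1,1,1], [2:1,1,1,1], [2:1,1,1,2], [2:1,1,2], [2:1,2], [2:1,2,2], [3:], [3:1], [3:1], [3:1,1], [3:1,1,1], [4:1], [5:1]]


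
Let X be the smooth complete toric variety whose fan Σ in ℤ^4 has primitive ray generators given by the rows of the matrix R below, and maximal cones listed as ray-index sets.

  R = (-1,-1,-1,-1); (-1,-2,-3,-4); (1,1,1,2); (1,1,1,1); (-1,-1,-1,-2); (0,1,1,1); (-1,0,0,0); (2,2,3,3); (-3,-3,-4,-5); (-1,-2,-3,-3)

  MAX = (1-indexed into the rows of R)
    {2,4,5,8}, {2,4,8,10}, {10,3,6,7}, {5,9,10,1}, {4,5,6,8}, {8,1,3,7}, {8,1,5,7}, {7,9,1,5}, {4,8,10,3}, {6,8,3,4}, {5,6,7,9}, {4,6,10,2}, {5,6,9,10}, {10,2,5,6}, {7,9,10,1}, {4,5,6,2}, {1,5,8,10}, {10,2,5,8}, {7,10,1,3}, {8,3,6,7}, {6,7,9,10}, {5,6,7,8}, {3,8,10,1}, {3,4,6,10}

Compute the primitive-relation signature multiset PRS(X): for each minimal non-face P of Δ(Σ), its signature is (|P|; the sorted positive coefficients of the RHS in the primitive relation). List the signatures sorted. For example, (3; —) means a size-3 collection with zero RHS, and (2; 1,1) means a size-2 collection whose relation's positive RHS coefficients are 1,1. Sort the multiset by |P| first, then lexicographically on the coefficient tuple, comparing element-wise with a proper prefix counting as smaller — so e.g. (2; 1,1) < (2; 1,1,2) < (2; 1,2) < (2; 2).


Σ has 16 primitive collections:

  P={1,4}:  v_{1} + v_{4} = 0  ⇒ sig = (2; —)
  P={3,5}:  v_{3} + v_{5} = 0  ⇒ sig = (2; —)
  P={1,6}:  v_{1} + v_{6} = v_{7}  ⇒ sig = (2; 1)
  P={4,7}:  v_{4} + v_{7} = v_{6}  ⇒ sig = (2; 1)
  P={8,9}:  v_{8} + v_{9} = v_{5}  ⇒ sig = (2; 1)
  P={1,2}:  v_{1} + v_{2} = v_{5} + v_{10}  ⇒ sig = (2; 1,1)
  P={2,3}:  v_{2} + v_{3} = v_{4} + v_{10}  ⇒ sig = (2; 1,1)
  P={3,9}:  v_{3} + v_{9} = v_{7} + v_{10}  ⇒ sig = (2; 1,1)
  P={2,7}:  v_{2} + v_{7} = v_{5} + v_{6} + v_{10}  ⇒ sig = (2; 1,1,1)
  P={4,9}:  v_{4} + v_{9} = v_{5} + v_{6} + v_{10}  ⇒ sig = (2; 1,1,1)
  P={2,9}:  v_{2} + v_{9} = 2·v_{5} + v_{6} + 2·v_{10}  ⇒ sig = (2; 1,2,2)
  P={7,8,10}:  v_{7} + v_{8} + v_{10} = 0  ⇒ sig = (3; —)
  P={4,5,10}:  v_{4} + v_{5} + v_{10} = v_{2}  ⇒ sig = (3; 1)
  P={5,7,10}:  v_{5} + v_{7} + v_{10} = v_{9}  ⇒ sig = (3; 1)
  P={6,8,10}:  v_{6} + v_{8} + v_{10} = v_{4}  ⇒ sig = (3; 1)
  P={2,6,8}:  v_{2} + v_{6} + v_{8} = 2·v_{4} + v_{5}  ⇒ sig = (3; 1,2)

so the primitive-relation signature multiset is
{ (2; —) ×2,  (2; 1) ×3,  (2; 1,1) ×3,  (2; 1,1,1) ×2,  (2; 1,2,2),  (3; —),  (3; 1) ×3,  (3; 1,2) }


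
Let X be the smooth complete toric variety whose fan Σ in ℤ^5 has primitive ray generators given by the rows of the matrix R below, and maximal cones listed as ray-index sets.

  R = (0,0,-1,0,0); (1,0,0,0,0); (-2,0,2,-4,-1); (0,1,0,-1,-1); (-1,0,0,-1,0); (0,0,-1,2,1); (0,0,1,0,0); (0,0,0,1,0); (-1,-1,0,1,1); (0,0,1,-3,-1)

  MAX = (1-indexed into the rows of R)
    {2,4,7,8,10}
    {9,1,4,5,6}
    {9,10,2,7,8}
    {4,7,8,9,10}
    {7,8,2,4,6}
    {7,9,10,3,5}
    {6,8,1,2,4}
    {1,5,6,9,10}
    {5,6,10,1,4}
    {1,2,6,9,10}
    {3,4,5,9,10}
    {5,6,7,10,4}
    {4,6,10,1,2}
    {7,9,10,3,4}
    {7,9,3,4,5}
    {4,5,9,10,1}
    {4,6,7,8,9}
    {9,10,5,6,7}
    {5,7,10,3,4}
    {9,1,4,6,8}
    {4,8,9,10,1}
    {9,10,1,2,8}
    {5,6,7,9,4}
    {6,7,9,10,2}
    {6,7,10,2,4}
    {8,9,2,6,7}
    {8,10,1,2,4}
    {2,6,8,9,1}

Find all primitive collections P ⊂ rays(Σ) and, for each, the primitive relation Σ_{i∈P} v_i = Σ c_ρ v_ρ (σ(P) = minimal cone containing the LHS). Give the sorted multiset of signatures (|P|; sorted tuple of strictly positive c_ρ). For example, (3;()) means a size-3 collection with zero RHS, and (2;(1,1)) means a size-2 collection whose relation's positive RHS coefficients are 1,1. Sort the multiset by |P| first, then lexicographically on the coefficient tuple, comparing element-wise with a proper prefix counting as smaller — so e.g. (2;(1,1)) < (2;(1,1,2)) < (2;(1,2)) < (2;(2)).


11 minimal non-faces of Δ(Σ) (on 10 rays):

  {1,7}:  v_{1} + v_{7} = 0  so sig = (2;())
  {2,5}:  v_{2} + v_{5} = v_{6} + v_{10}  so sig = (2;(1,1))
  {5,8}:  v_{5} + v_{8} = v_{4} + v_{9}  so sig = (2;(1,1))
  {2,3}:  v_{2} + v_{3} = v_{5} + v_{7} + v_{10}  so sig = (2;(1,1,1))
  {1,3}:  v_{1} + v_{3} = v_{4} + v_{5} + v_{9} + v_{10}  so sig = (2;(1,1,1,1))
  {3,8}:  v_{3} + v_{8} = 2·v_{4} + v_{7} + 2·v_{9} + v_{10}  so sig = (2;(1,1,2,2))
  {3,6}:  v_{3} + v_{6} = 2·v_{5} + v_{7}  so sig = (2;(1,2))
  {2,4,9}:  v_{2} + v_{4} + v_{9} = 0  so sig = (3;())
  {6,8,10}:  v_{6} + v_{8} + v_{10} = 0  so sig = (3;())
  {4,6,9,10}:  v_{4} + v_{6} + v_{9} + v_{10} = v_{5}  so sig = (4;(1))
  {4,5,7,9,10}:  v_{4} + v_{5} + v_{7} + v_{9} + v_{10} = v_{3}  so sig = (5;(1))

Signatures (|P|; sorted positive RHS coefficients), sorted:
    (2;())
    (2;(1,1))
    (2;(1,1))
    (2;(1,1,1))
    (2;(1,1,1,1))
    (2;(1,1,2,2))
    (2;(1,2))
    (3;())
    (3;())
    (4;(1))
    (5;(1))


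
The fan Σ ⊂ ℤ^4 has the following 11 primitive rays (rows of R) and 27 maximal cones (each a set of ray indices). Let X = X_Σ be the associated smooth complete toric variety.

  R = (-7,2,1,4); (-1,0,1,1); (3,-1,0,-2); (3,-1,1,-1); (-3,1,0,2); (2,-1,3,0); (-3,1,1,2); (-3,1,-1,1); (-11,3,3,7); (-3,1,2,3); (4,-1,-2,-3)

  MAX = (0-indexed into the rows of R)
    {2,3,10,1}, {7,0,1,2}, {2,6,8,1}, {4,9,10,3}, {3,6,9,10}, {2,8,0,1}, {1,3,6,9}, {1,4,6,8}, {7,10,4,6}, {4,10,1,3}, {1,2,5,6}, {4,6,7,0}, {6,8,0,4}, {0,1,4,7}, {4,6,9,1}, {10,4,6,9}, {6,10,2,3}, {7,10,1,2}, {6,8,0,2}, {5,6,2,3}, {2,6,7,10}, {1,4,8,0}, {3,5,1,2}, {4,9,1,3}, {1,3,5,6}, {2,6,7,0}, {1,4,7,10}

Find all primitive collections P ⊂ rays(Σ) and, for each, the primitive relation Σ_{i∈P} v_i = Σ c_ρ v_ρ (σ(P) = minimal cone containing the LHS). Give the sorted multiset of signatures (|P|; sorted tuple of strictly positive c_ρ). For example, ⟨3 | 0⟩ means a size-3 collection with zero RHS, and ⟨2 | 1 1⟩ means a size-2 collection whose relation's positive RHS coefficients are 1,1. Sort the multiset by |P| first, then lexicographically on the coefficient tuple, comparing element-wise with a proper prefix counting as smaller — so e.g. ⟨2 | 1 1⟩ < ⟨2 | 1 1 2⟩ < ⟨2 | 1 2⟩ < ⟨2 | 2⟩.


23 minimal non-faces of Δ(Σ) (on 11 rays):

  {2,4}:  v_{2} + v_{4} = 0  →  sig = ⟨2 | 0⟩
  {3,7}:  v_{3} + v_{7} = 0  →  sig = ⟨2 | 0⟩
  {0,10}:  v_{0} + v_{10} = v_{7}  →  sig = ⟨2 | 1⟩
  {8,10}:  v_{8} + v_{10} = v_{0}  →  sig = ⟨2 | 1⟩
  {0,3}:  v_{0} + v_{3} = v_{1} + v_{6}  →  sig = ⟨2 | 1 1⟩
  {2,9}:  v_{2} + v_{9} = v_{3} + v_{6}  →  sig = ⟨2 | 1 1⟩
  {5,10}:  v_{5} + v_{10} = v_{2} + v_{3}  →  sig = ⟨2 | 1 1⟩
  {7,9}:  v_{7} + v_{9} = v_{4} + v_{6}  →  sig = ⟨2 | 1 1⟩
  {4,5}:  v_{4} + v_{5} = v_{1} + v_{3} + v_{6}  →  sig = ⟨2 | 1 1 1⟩
  {5,7}:  v_{5} + v_{7} = v_{1} + v_{2} + v_{6}  →  sig = ⟨2 | 1 1 1⟩
  {0,9}:  v_{0} + v_{9} = v_{1} + v_{4} + 2·v_{6}  →  sig = ⟨2 | 1 1 2⟩
  {0,5}:  v_{0} + v_{5} = 2·v_{1} + v_{2} + 2·v_{6}  →  sig = ⟨2 | 1 2 2⟩
  {5,9}:  v_{5} + v_{9} = v_{1} + 2·v_{3} + 2·v_{6}  →  sig = ⟨2 | 1 2 2⟩
  {8,9}:  v_{8} + v_{9} = 2·v_{1} + v_{4} + 3·v_{6}  →  sig = ⟨2 | 1 2 3⟩
  {5,8}:  v_{5} + v_{8} = 3·v_{1} + v_{2} + 3·v_{6}  →  sig = ⟨2 | 1 3 3⟩
  {7,8}:  v_{7} + v_{8} = 2·v_{0}  →  sig = ⟨2 | 2⟩
  {3,8}:  v_{3} + v_{8} = 2·v_{1} + 2·v_{6}  →  sig = ⟨2 | 2 2⟩
  {1,6,10}:  v_{1} + v_{6} + v_{10} = 0  →  sig = ⟨3 | 0⟩
  {0,1,6}:  v_{0} + v_{1} + v_{6} = v_{8}  →  sig = ⟨3 | 1⟩
  {1,6,7}:  v_{1} + v_{6} + v_{7} = v_{0}  →  sig = ⟨3 | 1⟩
  {3,4,6}:  v_{3} + v_{4} + v_{6} = v_{9}  →  sig = ⟨3 | 1⟩
  {1,9,10}:  v_{1} + v_{9} + v_{10} = v_{3} + v_{4}  →  sig = ⟨3 | 1 1⟩
  {1,2,3,6}:  v_{1} + v_{2} + v_{3} + v_{6} = v_{5}  →  sig = ⟨4 | 1⟩

Signatures (|P|; sorted positive RHS coefficients), sorted:
[⟨2 | 0⟩, ⟨2 | 0⟩, ⟨2 | 1⟩, ⟨2 | 1⟩, ⟨2 | 1 1⟩, ⟨2 | 1 1⟩, ⟨2 | 1 1⟩, ⟨2 | 1 1⟩, ⟨2 | 1 1 1⟩, ⟨2 | 1 1 1⟩, ⟨2 | 1 1 2⟩, ⟨2 | 1 2 2⟩, ⟨2 | 1 2 2⟩, ⟨2 | 1 2 3⟩, ⟨2 | 1 3 3⟩, ⟨2 | 2⟩, ⟨2 | 2 2⟩, ⟨3 | 0⟩, ⟨3 | 1⟩, ⟨3 | 1⟩, ⟨3 | 1⟩, ⟨3 | 1 1⟩, ⟨4 | 1⟩]


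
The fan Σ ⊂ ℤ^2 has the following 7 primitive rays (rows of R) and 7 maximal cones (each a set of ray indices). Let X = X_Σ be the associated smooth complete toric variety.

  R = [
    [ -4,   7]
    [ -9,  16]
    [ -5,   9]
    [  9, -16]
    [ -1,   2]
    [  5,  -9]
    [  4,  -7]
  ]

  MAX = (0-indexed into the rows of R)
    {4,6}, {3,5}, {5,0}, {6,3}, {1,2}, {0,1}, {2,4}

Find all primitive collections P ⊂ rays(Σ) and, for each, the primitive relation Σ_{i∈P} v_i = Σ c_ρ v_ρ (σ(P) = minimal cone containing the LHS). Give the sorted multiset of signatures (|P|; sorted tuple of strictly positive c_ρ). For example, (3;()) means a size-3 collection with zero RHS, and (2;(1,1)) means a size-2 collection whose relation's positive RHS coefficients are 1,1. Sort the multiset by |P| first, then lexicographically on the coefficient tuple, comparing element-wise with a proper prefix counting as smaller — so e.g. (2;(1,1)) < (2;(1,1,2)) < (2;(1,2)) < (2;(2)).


Δ(Σ) — 7 vertices, 14 min non-faces:

  P={0,6}:  v_{0} + v_{6} = 0  so sig = (2;())
  P={1,3}:  v_{1} + v_{3} = 0  so sig = (2;())
  P={2,5}:  v_{2} + v_{5} = 0  so sig = (2;())
  P={0,2}:  v_{0} + v_{2} = v_{1}  so sig = (2;(1))
  P={0,3}:  v_{0} + v_{3} = v_{5}  so sig = (2;(1))
  P={0,4}:  v_{0} + v_{4} = v_{2}  so sig = (2;(1))
  P={1,5}:  v_{1} + v_{5} = v_{0}  so sig = (2;(1))
  P={1,6}:  v_{1} + v_{6} = v_{2}  so sig = (2;(1))
  P={2,3}:  v_{2} + v_{3} = v_{6}  so sig = (2;(1))
  P={2,6}:  v_{2} + v_{6} = v_{4}  so sig = (2;(1))
  P={4,5}:  v_{4} + v_{5} = v_{6}  so sig = (2;(1))
  P={5,6}:  v_{5} + v_{6} = v_{3}  so sig = (2;(1))
  P={1,4}:  v_{1} + v_{4} = 2·v_{2}  so sig = (2;(2))
  P={3,4}:  v_{3} + v_{4} = 2·v_{6}  so sig = (2;(2))

Signatures (|P|; sorted positive RHS coefficients), sorted:
[(2;()), (2;()), (2;()), (2;(1)), (2;(1)), (2;(1)), (2;(1)), (2;(1)), (2;(1)), (2;(1)), (2;(1)), (2;(1)), (2;(2)), (2;(2))]


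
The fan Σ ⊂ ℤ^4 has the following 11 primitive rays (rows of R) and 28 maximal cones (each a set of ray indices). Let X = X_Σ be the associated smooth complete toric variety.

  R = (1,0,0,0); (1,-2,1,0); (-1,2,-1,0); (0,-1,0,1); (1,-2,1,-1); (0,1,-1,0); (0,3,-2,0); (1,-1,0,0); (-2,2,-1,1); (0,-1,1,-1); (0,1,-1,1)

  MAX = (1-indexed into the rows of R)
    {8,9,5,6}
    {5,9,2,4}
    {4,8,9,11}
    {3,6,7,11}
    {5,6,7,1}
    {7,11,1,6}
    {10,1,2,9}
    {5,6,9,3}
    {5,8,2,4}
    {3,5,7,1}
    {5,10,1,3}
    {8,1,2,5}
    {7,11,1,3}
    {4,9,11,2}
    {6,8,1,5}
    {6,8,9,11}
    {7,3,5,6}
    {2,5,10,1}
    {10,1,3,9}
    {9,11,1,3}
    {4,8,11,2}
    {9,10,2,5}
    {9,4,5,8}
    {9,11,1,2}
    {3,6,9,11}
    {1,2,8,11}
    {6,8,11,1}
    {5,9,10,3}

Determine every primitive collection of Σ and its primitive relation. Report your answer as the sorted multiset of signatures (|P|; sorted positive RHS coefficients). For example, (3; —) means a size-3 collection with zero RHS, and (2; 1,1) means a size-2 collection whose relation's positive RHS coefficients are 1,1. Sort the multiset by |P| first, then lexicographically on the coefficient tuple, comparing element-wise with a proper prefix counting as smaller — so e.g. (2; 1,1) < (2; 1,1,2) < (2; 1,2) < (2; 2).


Primitive collections (21):

  {2,3}:  v_{2} + v_{3} = 0 — sig = (2; —)
  {10,11}:  v_{10} + v_{11} = 0 — sig = (2; —)
  {2,6}:  v_{2} + v_{6} = v_{8} — sig = (2; 1)
  {3,8}:  v_{3} + v_{8} = v_{6} — sig = (2; 1)
  {5,11}:  v_{5} + v_{11} = v_{8} — sig = (2; 1)
  {8,10}:  v_{8} + v_{10} = v_{5} — sig = (2; 1)
  {1,4}:  v_{1} + v_{4} = v_{2} + v_{11} — sig = (2; 1,1)
  {2,7}:  v_{2} + v_{7} = v_{1} + v_{6} — sig = (2; 1,1)
  {3,4}:  v_{3} + v_{4} = v_{8} + v_{9} — sig = (2; 1,1)
  {4,7}:  v_{4} + v_{7} = v_{6} + v_{11} — sig = (2; 1,1)
  {6,10}:  v_{6} + v_{10} = v_{3} + v_{5} — sig = (2; 1,1)
  {4,10}:  v_{4} + v_{10} = v_{2} + v_{5} + v_{9} — sig = (2; 1,1,1)
  {7,10}:  v_{7} + v_{10} = v_{1} + 2·v_{3} + v_{5} — sig = (2; 1,1,2)
  {4,6}:  v_{4} + v_{6} = 2·v_{8} + v_{9} — sig = (2; 1,2)
  {7,8}:  v_{7} + v_{8} = v_{1} + 2·v_{6} — sig = (2; 1,2)
  {7,9}:  v_{7} + v_{9} = 2·v_{3} + v_{11} — sig = (2; 1,2)
  {1,5,9}:  v_{1} + v_{5} + v_{9} = 0 — sig = (3; —)
  {1,3,6}:  v_{1} + v_{3} + v_{6} = v_{7} — sig = (3; 1)
  {1,8,9}:  v_{1} + v_{8} + v_{9} = v_{11} — sig = (3; 1)
  {2,8,9}:  v_{2} + v_{8} + v_{9} = v_{4} — sig = (3; 1)
  {1,6,9}:  v_{1} + v_{6} + v_{9} = v_{3} + v_{11} — sig = (3; 1,1)

Sorted signature multiset PRS(X):
    (2; —)
    (2; —)
    (2; 1)
    (2; 1)
    (2; 1)
    (2; 1)
    (2; 1,1)
    (2; 1,1)
    (2; 1,1)
    (2; 1,1)
    (2; 1,1)
    (2; 1,1,1)
    (2; 1,1,2)
    (2; 1,2)
    (2; 1,2)
    (2; 1,2)
    (3; —)
    (3; 1)
    (3; 1)
    (3; 1)
    (3; 1,1)


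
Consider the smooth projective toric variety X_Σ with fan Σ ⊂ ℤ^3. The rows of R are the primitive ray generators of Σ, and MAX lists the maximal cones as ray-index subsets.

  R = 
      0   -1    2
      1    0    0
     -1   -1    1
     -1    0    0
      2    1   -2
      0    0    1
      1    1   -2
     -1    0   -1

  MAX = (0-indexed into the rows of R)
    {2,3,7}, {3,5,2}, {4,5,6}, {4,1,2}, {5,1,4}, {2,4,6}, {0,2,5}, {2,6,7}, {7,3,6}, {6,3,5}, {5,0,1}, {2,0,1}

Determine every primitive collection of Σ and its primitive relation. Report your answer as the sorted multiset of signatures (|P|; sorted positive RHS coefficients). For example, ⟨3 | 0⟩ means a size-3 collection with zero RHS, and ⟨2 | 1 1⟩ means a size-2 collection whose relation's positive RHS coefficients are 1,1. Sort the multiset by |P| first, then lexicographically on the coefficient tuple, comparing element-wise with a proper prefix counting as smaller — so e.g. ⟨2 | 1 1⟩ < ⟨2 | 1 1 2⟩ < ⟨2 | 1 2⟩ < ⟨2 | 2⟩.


The 14 primitive collections of Σ (r=8, n=3):

  P = {1,3}:  v_{1} + v_{3} = 0 — sig = ⟨2 | 0⟩
  P = {0,6}:  v_{0} + v_{6} = v_{1} — sig = ⟨2 | 1⟩
  P = {0,7}:  v_{0} + v_{7} = v_{2} — sig = ⟨2 | 1⟩
  P = {1,6}:  v_{1} + v_{6} = v_{4} — sig = ⟨2 | 1⟩
  P = {3,4}:  v_{3} + v_{4} = v_{6} — sig = ⟨2 | 1⟩
  P = {5,7}:  v_{5} + v_{7} = v_{3} — sig = ⟨2 | 1⟩
  P = {0,3}:  v_{0} + v_{3} = v_{2} + v_{5} — sig = ⟨2 | 1 1⟩
  P = {1,7}:  v_{1} + v_{7} = v_{2} + v_{6} — sig = ⟨2 | 1 1⟩
  P = {4,7}:  v_{4} + v_{7} = v_{2} + 2·v_{6} — sig = ⟨2 | 1 2⟩
  P = {0,4}:  v_{0} + v_{4} = 2·v_{1} — sig = ⟨2 | 2⟩
  P = {2,5,6}:  v_{2} + v_{5} + v_{6} = 0 — sig = ⟨3 | 0⟩
  P = {1,2,5}:  v_{1} + v_{2} + v_{5} = v_{0} — sig = ⟨3 | 1⟩
  P = {2,3,6}:  v_{2} + v_{3} + v_{6} = v_{7} — sig = ⟨3 | 1⟩
  P = {2,4,5}:  v_{2} + v_{4} + v_{5} = v_{1} — sig = ⟨3 | 1⟩

Signatures (|P|; sorted positive RHS coefficients), sorted:
[⟨2 | 0⟩, ⟨2 | 1⟩, ⟨2 | 1⟩, ⟨2 | 1⟩, ⟨2 | 1⟩, ⟨2 | 1⟩, ⟨2 | 1 1⟩, ⟨2 | 1 1⟩, ⟨2 | 1 2⟩, ⟨2 | 2⟩, ⟨3 | 0⟩, ⟨3 | 1⟩, ⟨3 | 1⟩, ⟨3 | 1⟩]


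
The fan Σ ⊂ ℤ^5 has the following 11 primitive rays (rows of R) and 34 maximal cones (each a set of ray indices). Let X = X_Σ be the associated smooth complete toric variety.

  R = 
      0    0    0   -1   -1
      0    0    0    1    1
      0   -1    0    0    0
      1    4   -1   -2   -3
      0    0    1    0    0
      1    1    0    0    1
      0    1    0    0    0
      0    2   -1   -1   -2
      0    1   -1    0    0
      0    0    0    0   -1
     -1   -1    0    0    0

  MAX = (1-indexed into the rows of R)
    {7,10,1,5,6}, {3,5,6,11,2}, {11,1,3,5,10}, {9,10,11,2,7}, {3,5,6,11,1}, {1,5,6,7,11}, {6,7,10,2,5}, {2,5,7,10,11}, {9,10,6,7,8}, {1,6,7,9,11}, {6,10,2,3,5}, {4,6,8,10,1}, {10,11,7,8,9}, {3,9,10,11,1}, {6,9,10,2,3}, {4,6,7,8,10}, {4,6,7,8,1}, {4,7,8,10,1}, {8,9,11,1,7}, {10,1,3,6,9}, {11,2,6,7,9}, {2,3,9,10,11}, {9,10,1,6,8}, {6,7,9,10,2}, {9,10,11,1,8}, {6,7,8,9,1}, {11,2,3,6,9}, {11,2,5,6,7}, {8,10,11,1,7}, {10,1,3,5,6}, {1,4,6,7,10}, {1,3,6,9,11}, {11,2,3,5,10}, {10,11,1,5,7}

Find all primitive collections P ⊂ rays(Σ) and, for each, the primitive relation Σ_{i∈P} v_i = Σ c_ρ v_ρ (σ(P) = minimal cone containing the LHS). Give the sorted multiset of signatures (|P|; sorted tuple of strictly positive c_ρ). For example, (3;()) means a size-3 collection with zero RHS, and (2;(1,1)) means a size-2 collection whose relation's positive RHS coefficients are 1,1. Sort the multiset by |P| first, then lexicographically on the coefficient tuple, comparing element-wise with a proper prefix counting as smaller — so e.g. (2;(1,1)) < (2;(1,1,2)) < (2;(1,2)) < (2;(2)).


Primitive collections (15):

  P = {1,2}:  v_{1} + v_{2} = 0 ; sig = (2;())
  P = {3,7}:  v_{3} + v_{7} = 0 ; sig = (2;())
  P = {5,9}:  v_{5} + v_{9} = v_{7} ; sig = (2;(1))
  P = {2,8}:  v_{2} + v_{8} = v_{7} + v_{9} + v_{10} ; sig = (2;(1,1,1))
  P = {3,8}:  v_{3} + v_{8} = v_{1} + v_{9} + v_{10} ; sig = (2;(1,1,1))
  P = {4,11}:  v_{4} + v_{11} = v_{1} + v_{7} + v_{8} ; sig = (2;(1,1,1))
  P = {2,4}:  v_{2} + v_{4} = v_{6} + v_{7} + v_{8} + v_{10} ; sig = (2;(1,1,1,1))
  P = {3,4}:  v_{3} + v_{4} = v_{1} + v_{6} + v_{8} + v_{10} ; sig = (2;(1,1,1,1))
  P = {5,8}:  v_{5} + v_{8} = v_{1} + 2·v_{7} + v_{10} ; sig = (2;(1,1,2))
  P = {4,9}:  v_{4} + v_{9} = v_{6} + 2·v_{8} ; sig = (2;(1,2))
  P = {4,5}:  v_{4} + v_{5} = 2·v_{1} + v_{6} + 3·v_{7} + 2·v_{10} ; sig = (2;(1,2,2,3))
  P = {6,10,11}:  v_{6} + v_{10} + v_{11} = 0 ; sig = (3;())
  P = {6,8,11}:  v_{6} + v_{8} + v_{11} = v_{1} + v_{7} + v_{9} ; sig = (3;(1,1,1))
  P = {1,7,9,10}:  v_{1} + v_{7} + v_{9} + v_{10} = v_{8} ; sig = (4;(1))
  P = {1,6,7,8,10}:  v_{1} + v_{6} + v_{7} + v_{8} + v_{10} = v_{4} ; sig = (5;(1))

so the primitive-relation signature multiset is
[(2;()), (2;()), (2;(1)), (2;(1,1,1)), (2;(1,1,1)), (2;(1,1,1)), (2;(1,1,1,1)), (2;(1,1,1,1)), (2;(1,1,2)), (2;(1,2)), (2;(1,2,2,3)), (3;()), (3;(1,1,1)), (4;(1)), (5;(1))]
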